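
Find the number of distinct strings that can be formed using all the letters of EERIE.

20

EERIE has 5 letters with E appearing 3 times.
Dividing 5! = 120 by 3! = 6 for the repeated letters gives 20.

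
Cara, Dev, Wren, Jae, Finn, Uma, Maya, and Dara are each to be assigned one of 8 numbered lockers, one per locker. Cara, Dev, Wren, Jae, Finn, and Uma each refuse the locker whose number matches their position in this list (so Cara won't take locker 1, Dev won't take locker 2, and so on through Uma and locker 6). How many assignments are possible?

Let Aᵢ (for 1 ≤ i ≤ 6) be the placements that put person i in their forbidden locker. Any j of these fix j positions, leaving (8−j)! ways to fill the rest, and there are C(6,j) ways to pick which j.
By inclusion–exclusion, the number of valid placements is Σ_{j=0}^{6} (−1)^j C(6,j)·(8−j)!.
Computing: 40320 − 30240 + 10800 − 2400 + 360 − 36 + 2 = 18806.

18806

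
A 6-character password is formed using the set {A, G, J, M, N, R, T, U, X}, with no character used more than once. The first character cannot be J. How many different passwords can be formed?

The first character has 9−1 = 8 choices (anything except J).
The remaining 5 characters are filled from the other 8 symbols without repetition: 8 × 7 × 6 × 5 × 4 = 6720.
Total: 8 × 6720 = 53760.

53760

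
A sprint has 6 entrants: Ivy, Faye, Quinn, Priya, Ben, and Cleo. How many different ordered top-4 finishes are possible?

360

There are 6 choices for 1st place, 5 for 2nd, and so on down to 3 for position 4.
That gives 6 × 5 × 4 × 3 = 360.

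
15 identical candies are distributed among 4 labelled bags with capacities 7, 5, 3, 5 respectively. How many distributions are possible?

52

By stars and bars, unrestricted non-negative solutions to x_1+…+x_4 = 15 number C(15+3,3) = 816.
Subtract solutions that violate a single cap (substitute x_i' = x_i − (cap_i+1)): x_1 ≥ 8 gives C(10,3) = 120; x_2 ≥ 6 gives C(12,3) = 220; x_3 ≥ 4 gives C(14,3) = 364; x_4 ≥ 6 gives C(12,3) = 220. Together 924.
Add back pairs where two caps are both exceeded: 4 + 20 + 4 + 56 + 20 + 56 = 160.
By inclusion–exclusion the count is 816 − 924 + 160 = 52.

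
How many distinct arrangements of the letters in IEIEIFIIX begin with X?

168

With the first slot taken by X, it remains to arrange the other 8 letters (IEIEIFII).
Those 8 letters have E appearing twice and I appearing 5 times, giving (8)!/(5!·2!) = 168.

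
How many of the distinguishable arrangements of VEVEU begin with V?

12

With the first slot taken by V, it remains to arrange the other 4 letters (EVEU).
Those 4 letters have E appearing twice, giving (4)!/(2!) = 12.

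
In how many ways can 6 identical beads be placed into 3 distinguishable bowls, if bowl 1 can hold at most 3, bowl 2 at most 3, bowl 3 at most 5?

15

By stars and bars, unrestricted non-negative solutions to x_1+…+x_3 = 6 number C(6+2,2) = 28.
Subtract solutions that violate a single cap (substitute x_i' = x_i − (cap_i+1)): x_1 ≥ 4 gives C(4,2) = 6; x_2 ≥ 4 gives C(4,2) = 6; x_3 ≥ 6 gives C(2,2) = 1. Together 13.
No two caps can be exceeded simultaneously, so the pair terms are all 0.
By inclusion–exclusion the count is 28 − 13 + 0 = 15.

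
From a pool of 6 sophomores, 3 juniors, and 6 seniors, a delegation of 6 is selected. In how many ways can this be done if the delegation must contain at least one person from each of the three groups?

Total 6-person selections from all 15: C(15,6) = 5005.
Subtract selections that omit an entire group: no sophomores → C(9,6) = 84; no juniors → C(12,6) = 924; no seniors → C(9,6) = 84.
Add back selections omitting two groups (i.e. drawn from a single group): C(6,6) + C(3,6) + C(6,6) = 2.
By inclusion–exclusion: 5005 − 1092 + 2 = 3915.

3915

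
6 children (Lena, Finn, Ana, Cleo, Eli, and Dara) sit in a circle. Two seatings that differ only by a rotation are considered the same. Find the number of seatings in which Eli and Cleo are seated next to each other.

Glue Eli and Cleo into a block (2 internal orders). Seating 5 units around a circle gives (4)! arrangements.
So 2 × (4)! = 2 × 24 = 48.

48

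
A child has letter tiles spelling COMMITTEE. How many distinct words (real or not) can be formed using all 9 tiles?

The 9 letters of COMMITTEE have repeats: E appearing twice, M appearing twice, and T appearing twice.
Dividing 9! = 362880 by 2!·2!·2! = 8 for the repeated letters gives 45360.

45360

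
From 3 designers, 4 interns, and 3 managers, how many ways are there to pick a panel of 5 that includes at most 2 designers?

Split by how many designers are chosen (0 through 2).
Sum: C(3,0)·C(7,5) + C(3,1)·C(7,4) + C(3,2)·C(7,3) = 21 + 105 + 105 = 231.

231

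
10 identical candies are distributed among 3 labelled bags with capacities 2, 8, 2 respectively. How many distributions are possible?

6

By stars and bars, unrestricted non-negative solutions to x_1+…+x_3 = 10 number C(10+2,2) = 66.
Subtract solutions that violate a single cap (substitute x_i' = x_i − (cap_i+1)): x_1 ≥ 3 gives C(9,2) = 36; x_2 ≥ 9 gives C(3,2) = 3; x_3 ≥ 3 gives C(9,2) = 36. Together 75.
Add back pairs where two caps are both exceeded: 0 + 15 + 0 = 15.
By inclusion–exclusion the count is 66 − 75 + 15 = 6.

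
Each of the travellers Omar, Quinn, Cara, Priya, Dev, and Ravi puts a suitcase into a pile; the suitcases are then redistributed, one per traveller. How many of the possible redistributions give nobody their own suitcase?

265

Count assignments avoiding every fixed point. For any j of the 6 travellers fixed to their own suitcase, the other 6−j can be arranged in (6−j)! ways.
By inclusion–exclusion this is Σ_{j=0}^{6} (−1)^j C(6,j)·(6−j)!.
Computing: 720 − 720 + 360 − 120 + 30 − 6 + 1 = 265.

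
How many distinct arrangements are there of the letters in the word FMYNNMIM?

FMYNNMIM has 8 letters with M appearing 3 times and N appearing twice.
The number of distinct arrangements is 8!/(3!·2!) = 40320/12 = 3360.

3360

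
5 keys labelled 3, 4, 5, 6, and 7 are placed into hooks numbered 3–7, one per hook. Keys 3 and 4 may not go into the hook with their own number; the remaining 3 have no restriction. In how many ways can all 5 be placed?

78

Let Aᵢ (for i ∈ {3, 4}) be the placements that put key i in its forbidden hook. Any j of these fix j positions, leaving (5−j)! ways to fill the rest, and there are C(2,j) ways to pick which j.
By inclusion–exclusion, the number of valid placements is Σ_{j=0}^{2} (−1)^j C(2,j)·(5−j)!.
Computing: 120 − 48 + 6 = 78.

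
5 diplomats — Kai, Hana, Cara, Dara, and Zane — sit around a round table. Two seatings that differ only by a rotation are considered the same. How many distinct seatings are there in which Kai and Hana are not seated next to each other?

12

All circular seatings of 5 people number (4)! = 24.
Seatings with Kai beside Hana: treat them as a block with 2 internal orders, giving 2 × (3)! = 12.
Subtracting, 24 − 12 = 12.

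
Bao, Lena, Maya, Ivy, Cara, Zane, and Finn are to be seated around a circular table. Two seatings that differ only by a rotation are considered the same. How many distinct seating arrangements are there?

Around a circle, 7 distinct people have 7!/7 = (6)! = 720 rotationally distinct seatings.

720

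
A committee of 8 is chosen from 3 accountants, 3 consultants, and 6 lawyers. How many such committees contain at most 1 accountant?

117

Split by how many accountants are chosen (0 through 1).
Sum: C(3,0)·C(9,8) + C(3,1)·C(9,7) = 9 + 108 = 117.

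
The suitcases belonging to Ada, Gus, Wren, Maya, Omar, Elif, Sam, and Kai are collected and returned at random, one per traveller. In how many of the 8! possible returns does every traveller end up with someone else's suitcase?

This is the derangement count D_8: permutations of 8 items with no fixed point.
By inclusion–exclusion this is Σ_{j=0}^{8} (−1)^j C(8,j)·(8−j)!.
Computing: 40320 − 40320 + 20160 − 6720 + 1680 − 336 + 56 − 8 + 1 = 14833.

14833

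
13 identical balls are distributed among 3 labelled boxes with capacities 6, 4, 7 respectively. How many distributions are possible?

By stars and bars, unrestricted non-negative solutions to x_1+…+x_3 = 13 number C(13+2,2) = 105.
Subtract solutions that violate a single cap (substitute x_i' = x_i − (cap_i+1)): x_1 ≥ 7 gives C(8,2) = 28; x_2 ≥ 5 gives C(10,2) = 45; x_3 ≥ 8 gives C(7,2) = 21. Together 94.
Add back pairs where two caps are both exceeded: 3 + 0 + 1 = 4.
By inclusion–exclusion the count is 105 − 94 + 4 = 15.

15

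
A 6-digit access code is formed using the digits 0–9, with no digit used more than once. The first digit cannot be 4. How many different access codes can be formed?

The first digit has 10−1 = 9 choices (anything except 4).
The remaining 5 digits are filled from the other 9 symbols without repetition: 9 × 8 × 7 × 6 × 5 = 15120.
Total: 9 × 15120 = 136080.

136080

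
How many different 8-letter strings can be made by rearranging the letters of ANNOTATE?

Letter multiplicities in ANNOTATE: A×2, E×1, N×2, O×1, T×2.
The number of distinct arrangements is 8!/(2!·2!·2!) = 40320/8 = 5040.

5040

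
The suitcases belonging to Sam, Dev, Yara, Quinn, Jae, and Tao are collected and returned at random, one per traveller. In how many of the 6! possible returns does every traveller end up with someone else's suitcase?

This is the derangement count D_6: permutations of 6 items with no fixed point.
By inclusion–exclusion this is Σ_{j=0}^{6} (−1)^j C(6,j)·(6−j)!.
Computing: 720 − 720 + 360 − 120 + 30 − 6 + 1 = 265.

265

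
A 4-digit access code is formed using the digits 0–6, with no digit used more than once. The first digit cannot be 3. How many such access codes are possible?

720

The first digit has 7−1 = 6 choices (anything except 3).
The remaining 3 digits are filled from the other 6 symbols without repetition: 6 × 5 × 4 = 120.
Total: 6 × 120 = 720.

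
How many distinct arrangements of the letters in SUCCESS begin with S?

180

Fix S in the first position and arrange the remaining 6 letters.
Those 6 letters have C appearing twice and S appearing twice, giving (6)!/(2!·2!) = 180.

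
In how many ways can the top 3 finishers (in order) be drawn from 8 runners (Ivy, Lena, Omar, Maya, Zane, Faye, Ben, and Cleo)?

There are 8 choices for 1st place, 7 for 2nd, and 6 for 3rd.
That gives 8 × 7 × 6 = 336.

336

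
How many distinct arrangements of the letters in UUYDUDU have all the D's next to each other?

Treat the 2 copies of D as a single block. The multiset to arrange is then {DD, U, U, U, U, Y}, 6 items in all.
That gives (6)!/(4!) = 30 arrangements.

30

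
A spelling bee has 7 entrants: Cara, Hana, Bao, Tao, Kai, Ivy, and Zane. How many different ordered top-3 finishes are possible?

There are 7 choices for 1st place, 6 for 2nd, and 5 for 3rd.
That gives 7 × 6 × 5 = 210.

210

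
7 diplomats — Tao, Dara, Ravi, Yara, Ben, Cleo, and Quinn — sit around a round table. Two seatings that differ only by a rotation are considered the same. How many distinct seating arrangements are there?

Around a circle, 7 distinct people have 7!/7 = (6)! = 720 rotationally distinct seatings.

720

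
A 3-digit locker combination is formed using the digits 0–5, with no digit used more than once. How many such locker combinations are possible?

This is a permutation of 3 out of 6: P(6,3) = 6!/3!.
That product is 6 × 5 × 4 = 120.

120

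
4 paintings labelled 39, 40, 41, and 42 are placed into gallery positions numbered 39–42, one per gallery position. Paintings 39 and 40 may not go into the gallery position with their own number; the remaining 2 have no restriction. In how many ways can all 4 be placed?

14

Let Aᵢ (for i ∈ {39, 40}) be the placements that put painting i in its forbidden gallery position. Any j of these fix j positions, leaving (4−j)! ways to fill the rest, and there are C(2,j) ways to pick which j.
By inclusion–exclusion, the number of valid placements is Σ_{j=0}^{2} (−1)^j C(2,j)·(4−j)!.
Computing: 24 − 12 + 2 = 14.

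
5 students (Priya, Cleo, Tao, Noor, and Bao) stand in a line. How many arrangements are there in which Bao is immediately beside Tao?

Treat {Bao, Tao} as a single unit. There are 4 units to order, and the pair itself can be ordered 2 ways.
That gives 2 × 4! = 2 × 24 = 48.

48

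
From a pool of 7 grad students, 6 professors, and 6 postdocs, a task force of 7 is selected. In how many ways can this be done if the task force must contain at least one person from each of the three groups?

Total 7-person selections from all 19: C(19,7) = 50388.
Selections missing a whole group: no grad students → C(12,7) = 792; no professors → C(13,7) = 1716; no postdocs → C(13,7) = 1716.
Add back selections omitting two groups (i.e. drawn from a single group): C(7,7) + C(6,7) + C(6,7) = 1.
By inclusion–exclusion: 50388 − 4224 + 1 = 46165.

46165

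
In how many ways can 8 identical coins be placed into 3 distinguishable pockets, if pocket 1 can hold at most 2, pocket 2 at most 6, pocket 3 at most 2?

Without the upper bounds there are C(10,2) = 45 ways to split 8 among 3 pockets.
Subtract solutions that violate a single cap (substitute x_i' = x_i − (cap_i+1)): x_1 ≥ 3 gives C(7,2) = 21; x_2 ≥ 7 gives C(3,2) = 3; x_3 ≥ 3 gives C(7,2) = 21. Together 45.
Add back pairs where two caps are both exceeded: 0 + 6 + 0 = 6.
By inclusion–exclusion the count is 45 − 45 + 6 = 6.

6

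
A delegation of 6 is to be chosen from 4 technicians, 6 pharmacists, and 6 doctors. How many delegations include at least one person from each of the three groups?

6666

Unrestricted: C(16,6) = 8008 ways to pick any 6 of the 16.
Subtract selections that omit an entire group: no technicians → C(12,6) = 924; no pharmacists → C(10,6) = 210; no doctors → C(10,6) = 210.
Add back selections omitting two groups (i.e. drawn from a single group): C(4,6) + C(6,6) + C(6,6) = 2.
By inclusion–exclusion: 8008 − 1344 + 2 = 6666.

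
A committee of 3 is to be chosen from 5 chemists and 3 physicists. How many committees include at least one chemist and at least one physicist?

45

Unrestricted: C(8,3) = 56 ways to pick any 3 of the 8.
Subtract selections that omit an entire group: no chemists → C(3,3) = 1; no physicists → C(5,3) = 10.
Both groups omitted at once is impossible, so 56 − 11 = 45.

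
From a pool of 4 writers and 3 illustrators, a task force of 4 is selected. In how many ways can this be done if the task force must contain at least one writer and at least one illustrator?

34

Total 4-person selections from all 7: C(7,4) = 35.
Subtract selections that omit an entire group: no writers → C(3,4) = 0; no illustrators → C(4,4) = 1.
Both groups omitted at once is impossible, so 35 − 1 = 34.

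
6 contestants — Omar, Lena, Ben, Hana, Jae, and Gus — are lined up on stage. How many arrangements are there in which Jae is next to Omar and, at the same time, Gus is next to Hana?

Treat {Jae,Omar} as one block (2 orders) and {Gus,Hana} as another (2 orders).
That leaves 4 units to arrange: 2 × 2 × 4! = 4 × 24 = 96.

96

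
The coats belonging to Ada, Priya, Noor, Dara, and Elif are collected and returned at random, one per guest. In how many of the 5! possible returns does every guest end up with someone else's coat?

44

Count assignments avoiding every fixed point. For any j of the 5 guests fixed to their own coat, the other 5−j can be arranged in (5−j)! ways.
By inclusion–exclusion this is Σ_{j=0}^{5} (−1)^j C(5,j)·(5−j)!.
Computing: 120 − 120 + 60 − 20 + 5 − 1 = 44.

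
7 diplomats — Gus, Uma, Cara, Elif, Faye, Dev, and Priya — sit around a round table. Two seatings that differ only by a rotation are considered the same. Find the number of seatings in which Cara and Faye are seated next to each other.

Glue Cara and Faye into a block (2 internal orders). Seating 6 units around a circle gives (5)! arrangements.
So 2 × (5)! = 2 × 120 = 240.

240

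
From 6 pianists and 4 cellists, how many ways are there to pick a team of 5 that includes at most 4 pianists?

Split by how many pianists are chosen (0 through 4).
Sum: C(6,0)·C(4,5) + C(6,1)·C(4,4) + C(6,2)·C(4,3) + C(6,3)·C(4,2) + C(6,4)·C(4,1) = 0 + 6 + 60 + 120 + 60 = 246.

246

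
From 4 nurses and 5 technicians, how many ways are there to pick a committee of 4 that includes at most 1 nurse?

Split by how many nurses are chosen (0 through 1).
Sum: C(4,0)·C(5,4) + C(4,1)·C(5,3) = 5 + 40 = 45.

45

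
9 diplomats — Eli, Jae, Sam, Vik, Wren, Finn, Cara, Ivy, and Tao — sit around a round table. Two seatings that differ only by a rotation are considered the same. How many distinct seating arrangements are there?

40320

Fix one person's seat to break rotational symmetry; the remaining 8 people can be arranged in (8)! = 40320 ways.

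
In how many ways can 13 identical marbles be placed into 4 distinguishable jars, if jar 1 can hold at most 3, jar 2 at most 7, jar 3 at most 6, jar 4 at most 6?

140

Without the upper bounds there are C(16,3) = 560 ways to split 13 among 4 jars.
Subtract solutions that violate a single cap (substitute x_i' = x_i − (cap_i+1)): x_1 ≥ 4 gives C(12,3) = 220; x_2 ≥ 8 gives C(8,3) = 56; x_3 ≥ 7 gives C(9,3) = 84; x_4 ≥ 7 gives C(9,3) = 84. Together 444.
Add back pairs where two caps are both exceeded: 4 + 10 + 10 + 0 + 0 + 0 = 24.
By inclusion–exclusion the count is 560 − 444 + 24 = 140.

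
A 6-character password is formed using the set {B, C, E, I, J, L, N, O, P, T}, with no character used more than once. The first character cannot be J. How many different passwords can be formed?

The first character has 10−1 = 9 choices (anything except J).
The remaining 5 characters are filled from the other 9 symbols without repetition: 9 × 8 × 7 × 6 × 5 = 15120.
Total: 9 × 15120 = 136080.

136080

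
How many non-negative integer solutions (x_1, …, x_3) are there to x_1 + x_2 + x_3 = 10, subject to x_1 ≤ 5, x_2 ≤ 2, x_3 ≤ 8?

Without the upper bounds there are C(12,2) = 66 ways to split 10 among 3 variables.
Subtract solutions that violate a single cap (substitute x_i' = x_i − (cap_i+1)): x_1 ≥ 6 gives C(6,2) = 15; x_2 ≥ 3 gives C(9,2) = 36; x_3 ≥ 9 gives C(3,2) = 3. Together 54.
Add back pairs where two caps are both exceeded: 3 + 0 + 0 = 3.
By inclusion–exclusion the count is 66 − 54 + 3 = 15.

15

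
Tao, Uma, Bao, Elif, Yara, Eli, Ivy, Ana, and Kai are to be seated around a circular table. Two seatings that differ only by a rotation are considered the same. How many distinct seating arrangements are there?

40320

Around a circle, 9 distinct people have 9!/9 = (8)! = 40320 rotationally distinct seatings.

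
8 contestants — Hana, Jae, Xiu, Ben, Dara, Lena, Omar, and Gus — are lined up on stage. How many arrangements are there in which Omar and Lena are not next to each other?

30240

Of the 8! = 40320 arrangements, those with Omar and Lena adjacent number 2 × 7! = 10080 (treat the pair as a block with 2 internal orders).
Complementary counting: 40320 − 10080 = 30240.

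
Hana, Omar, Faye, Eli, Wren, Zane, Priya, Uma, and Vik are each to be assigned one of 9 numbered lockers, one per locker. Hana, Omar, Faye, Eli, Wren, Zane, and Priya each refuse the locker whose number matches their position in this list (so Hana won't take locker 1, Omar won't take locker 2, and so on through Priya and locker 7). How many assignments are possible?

165016

Let Aᵢ (for 1 ≤ i ≤ 7) be the placements that put person i in their forbidden locker. Any j of these fix j positions, leaving (9−j)! ways to fill the rest, and there are C(7,j) ways to pick which j.
By inclusion–exclusion, the number of valid placements is Σ_{j=0}^{7} (−1)^j C(7,j)·(9−j)!.
Computing: 362880 − 282240 + 105840 − 25200 + 4200 − 504 + 42 − 2 = 165016.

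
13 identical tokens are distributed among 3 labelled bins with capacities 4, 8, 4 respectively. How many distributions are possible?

10

By stars and bars, unrestricted non-negative solutions to x_1+…+x_3 = 13 number C(13+2,2) = 105.
Subtract solutions that violate a single cap (substitute x_i' = x_i − (cap_i+1)): x_1 ≥ 5 gives C(10,2) = 45; x_2 ≥ 9 gives C(6,2) = 15; x_3 ≥ 5 gives C(10,2) = 45. Together 105.
Add back pairs where two caps are both exceeded: 0 + 10 + 0 = 10.
By inclusion–exclusion the count is 105 − 105 + 10 = 10.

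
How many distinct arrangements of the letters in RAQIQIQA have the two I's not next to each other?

1260

There are 8!/(3!·2!·2!) = 1680 arrangements of RAQIQIQA in total.
Arrangements with the I's together: treat II as one letter, giving (7)!/(3!·2!) = 420.
Hence 1680 − 420 = 1260.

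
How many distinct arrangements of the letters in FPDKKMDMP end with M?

5040

With the last slot taken by M, it remains to arrange the other 8 letters (FPDKKDMP).
Those 8 letters have D appearing twice, K appearing twice, and P appearing twice, giving (8)!/(2!·2!·2!) = 5040.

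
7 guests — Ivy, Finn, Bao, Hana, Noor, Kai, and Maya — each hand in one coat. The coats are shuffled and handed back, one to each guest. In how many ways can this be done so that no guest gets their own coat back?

1854

Count assignments avoiding every fixed point. For any j of the 7 guests fixed to their own coat, the other 7−j can be arranged in (7−j)! ways.
By inclusion–exclusion this is Σ_{j=0}^{7} (−1)^j C(7,j)·(7−j)!.
Computing: 5040 − 5040 + 2520 − 840 + 210 − 42 + 7 − 1 = 1854.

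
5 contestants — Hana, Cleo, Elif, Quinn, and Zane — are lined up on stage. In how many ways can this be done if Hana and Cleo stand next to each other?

Glue Hana and Cleo into one block (2 internal orders), leaving 4 units to arrange in a row.
That gives 2 × 4! = 2 × 24 = 48.

48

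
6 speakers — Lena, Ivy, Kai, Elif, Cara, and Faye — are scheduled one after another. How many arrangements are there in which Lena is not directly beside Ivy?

Of the 6! = 720 arrangements, those with Lena and Ivy adjacent number 2 × 5! = 240 (treat the pair as a block with 2 internal orders).
So 720 − 240 = 480 arrangements keep them apart.

480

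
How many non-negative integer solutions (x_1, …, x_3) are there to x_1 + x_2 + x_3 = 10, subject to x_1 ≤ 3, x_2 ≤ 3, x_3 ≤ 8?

Without the upper bounds there are C(12,2) = 66 ways to split 10 among 3 variables.
Subtract solutions that violate a single cap (substitute x_i' = x_i − (cap_i+1)): x_1 ≥ 4 gives C(8,2) = 28; x_2 ≥ 4 gives C(8,2) = 28; x_3 ≥ 9 gives C(3,2) = 3. Together 59.
Add back pairs where two caps are both exceeded: 6 + 0 + 0 = 6.
By inclusion–exclusion the count is 66 − 59 + 6 = 13.

13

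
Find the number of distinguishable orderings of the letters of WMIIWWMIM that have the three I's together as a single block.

140

Treat the 3 copies of I as a single block. The multiset to arrange is then {III, M, M, M, W, W, W}, 7 items in all.
That gives (7)!/(3!·3!) = 140 arrangements.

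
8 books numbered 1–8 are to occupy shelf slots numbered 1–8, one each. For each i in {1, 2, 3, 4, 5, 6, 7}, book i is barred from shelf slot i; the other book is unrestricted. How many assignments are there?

16687

Let Aᵢ (for 1 ≤ i ≤ 7) be the placements that put book i in its forbidden shelf slot. Any j of these fix j positions, leaving (8−j)! ways to fill the rest, and there are C(7,j) ways to pick which j.
By inclusion–exclusion, the number of valid placements is Σ_{j=0}^{7} (−1)^j C(7,j)·(8−j)!.
Computing: 40320 − 35280 + 15120 − 4200 + 840 − 126 + 14 − 1 = 16687.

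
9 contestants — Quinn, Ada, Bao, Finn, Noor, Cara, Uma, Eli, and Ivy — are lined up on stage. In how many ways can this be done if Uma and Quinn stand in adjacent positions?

80640

Treat {Uma, Quinn} as a single unit. There are 8 units to order, and the pair itself can be ordered 2 ways.
That gives 2 × 8! = 2 × 40320 = 80640.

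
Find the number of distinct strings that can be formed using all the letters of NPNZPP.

The 6 letters of NPNZPP have repeats: N appearing twice and P appearing 3 times.
So there are 6! / (3!·2!) = 60 distinguishable arrangements.

60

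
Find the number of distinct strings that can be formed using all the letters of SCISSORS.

1680

Letter multiplicities in SCISSORS: C×1, I×1, O×1, R×1, S×4.
Dividing 8! = 40320 by 4! = 24 for the repeated letters gives 1680.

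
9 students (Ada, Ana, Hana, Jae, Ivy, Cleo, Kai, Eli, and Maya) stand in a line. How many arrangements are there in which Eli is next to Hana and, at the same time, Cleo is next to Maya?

Treat {Eli,Hana} as one block (2 orders) and {Cleo,Maya} as another (2 orders).
That leaves 7 units to arrange: 2 × 2 × 7! = 4 × 5040 = 20160.

20160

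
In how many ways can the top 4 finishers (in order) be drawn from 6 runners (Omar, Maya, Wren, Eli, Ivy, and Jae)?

This is an ordered selection of 4 from 6: P(6,4).
That gives 6 × 5 × 4 × 3 = 360.

360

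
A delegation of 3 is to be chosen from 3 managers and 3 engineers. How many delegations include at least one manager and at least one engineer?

Total 3-person selections from all 6: C(6,3) = 20.
Selections missing a whole group: no managers → C(3,3) = 1; no engineers → C(3,3) = 1.
Both groups omitted at once is impossible, so 20 − 2 = 18.

18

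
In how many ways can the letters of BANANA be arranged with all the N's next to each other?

Treat the 2 copies of N as a single block. The multiset to arrange is then {NN, A, A, A, B}, 5 items in all.
That gives (5)!/(3!) = 20 arrangements.

20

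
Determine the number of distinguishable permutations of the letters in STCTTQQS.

1680

STCTTQQS has 8 letters with Q appearing twice, S appearing twice, and T appearing 3 times.
The number of distinct arrangements is 8!/(3!·2!·2!) = 40320/24 = 1680.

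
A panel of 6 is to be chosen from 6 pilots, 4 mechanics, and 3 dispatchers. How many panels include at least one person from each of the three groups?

1416

With no constraint there are C(13,6) = 1716 possible selections.
Selections missing a whole group: no pilots → C(7,6) = 7; no mechanics → C(9,6) = 84; no dispatchers → C(10,6) = 210.
Add back selections omitting two groups (i.e. drawn from a single group): C(6,6) + C(4,6) + C(3,6) = 1.
By inclusion–exclusion: 1716 − 301 + 1 = 1416.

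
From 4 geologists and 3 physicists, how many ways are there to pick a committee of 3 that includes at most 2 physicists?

Split by how many physicists are chosen (0 through 2).
Sum: C(3,0)·C(4,3) + C(3,1)·C(4,2) + C(3,2)·C(4,1) = 4 + 18 + 12 = 34.

34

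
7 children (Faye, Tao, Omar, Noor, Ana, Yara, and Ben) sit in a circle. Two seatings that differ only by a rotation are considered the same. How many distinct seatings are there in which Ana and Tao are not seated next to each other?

480

All circular seatings of 7 people number (6)! = 720.
Those with Ana next to Tao: fuse the pair into one unit and seat 6 units around a circle — 2·(5)! = 240.
Subtracting, 720 − 240 = 480.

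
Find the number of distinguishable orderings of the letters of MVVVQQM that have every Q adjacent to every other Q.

Treat the 2 copies of Q as a single block. The multiset to arrange is then {QQ, M, M, V, V, V}, 6 items in all.
That gives (6)!/(3!·2!) = 60 arrangements.

60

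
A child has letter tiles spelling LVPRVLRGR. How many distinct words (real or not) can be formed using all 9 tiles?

15120

LVPRVLRGR has 9 letters with L appearing twice, R appearing 3 times, and V appearing twice.
The number of distinct arrangements is 9!/(3!·2!·2!) = 362880/24 = 15120.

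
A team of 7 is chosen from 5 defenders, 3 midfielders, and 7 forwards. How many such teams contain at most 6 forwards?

Split by how many forwards are chosen (0 through 6).
Sum: C(7,0)·C(8,7) + C(7,1)·C(8,6) + C(7,2)·C(8,5) + C(7,3)·C(8,4) + C(7,4)·C(8,3) + C(7,5)·C(8,2) + C(7,6)·C(8,1) = 8 + 196 + 1176 + 2450 + 1960 + 588 + 56 = 6434.

6434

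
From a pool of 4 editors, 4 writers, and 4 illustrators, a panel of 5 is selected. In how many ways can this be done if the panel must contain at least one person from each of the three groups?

Unrestricted: C(12,5) = 792 ways to pick any 5 of the 12.
Selections missing a whole group: no editors → C(8,5) = 56; no writers → C(8,5) = 56; no illustrators → C(8,5) = 56.
Add back selections omitting two groups (i.e. drawn from a single group): C(4,5) + C(4,5) + C(4,5) = 0.
By inclusion–exclusion: 792 − 168 + 0 = 624.

624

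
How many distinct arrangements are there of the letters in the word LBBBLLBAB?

504

The 9 letters of LBBBLLBAB have repeats: B appearing 5 times and L appearing 3 times.
The number of distinct arrangements is 9!/(5!·3!) = 362880/720 = 504.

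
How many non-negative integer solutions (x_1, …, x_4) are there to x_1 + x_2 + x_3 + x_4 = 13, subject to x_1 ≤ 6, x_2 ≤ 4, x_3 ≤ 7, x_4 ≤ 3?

Ignoring the caps, the number of non-negative solutions to x_1+…+x_4 = 13 is C(16,3) = 560.
Subtract solutions that violate a single cap (substitute x_i' = x_i − (cap_i+1)): x_1 ≥ 7 gives C(9,3) = 84; x_2 ≥ 5 gives C(11,3) = 165; x_3 ≥ 8 gives C(8,3) = 56; x_4 ≥ 4 gives C(12,3) = 220. Together 525.
Add back pairs where two caps are both exceeded: 4 + 0 + 10 + 1 + 35 + 4 = 54.
By inclusion–exclusion the count is 560 − 525 + 54 = 89.

89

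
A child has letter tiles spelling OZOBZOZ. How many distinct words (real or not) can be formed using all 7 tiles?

140

OZOBZOZ has 7 letters with O appearing 3 times and Z appearing 3 times.
Dividing 7! = 5040 by 3!·3! = 36 for the repeated letters gives 140.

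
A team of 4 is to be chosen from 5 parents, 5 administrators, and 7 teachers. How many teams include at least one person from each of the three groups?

1225

Total 4-person selections from all 17: C(17,4) = 2380.
Subtract selections that omit an entire group: no parents → C(12,4) = 495; no administrators → C(12,4) = 495; no teachers → C(10,4) = 210.
Add back selections omitting two groups (i.e. drawn from a single group): C(5,4) + C(5,4) + C(7,4) = 45.
By inclusion–exclusion: 2380 − 1200 + 45 = 1225.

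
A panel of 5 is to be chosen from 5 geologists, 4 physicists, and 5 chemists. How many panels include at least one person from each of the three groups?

1500

With no constraint there are C(14,5) = 2002 possible selections.
Subtract selections that omit an entire group: no geologists → C(9,5) = 126; no physicists → C(10,5) = 252; no chemists → C(9,5) = 126.
Add back selections omitting two groups (i.e. drawn from a single group): C(5,5) + C(4,5) + C(5,5) = 2.
By inclusion–exclusion: 2002 − 504 + 2 = 1500.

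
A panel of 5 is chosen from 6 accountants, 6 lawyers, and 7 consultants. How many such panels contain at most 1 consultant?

4257

Split by how many consultants are chosen (0 through 1).
Sum: C(7,0)·C(12,5) + C(7,1)·C(12,4) = 792 + 3465 = 4257.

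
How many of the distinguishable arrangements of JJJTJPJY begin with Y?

With the first slot taken by Y, it remains to arrange the other 7 letters (JJJTJPJ).
Those 7 letters have J appearing 5 times, giving (7)!/(5!) = 42.

42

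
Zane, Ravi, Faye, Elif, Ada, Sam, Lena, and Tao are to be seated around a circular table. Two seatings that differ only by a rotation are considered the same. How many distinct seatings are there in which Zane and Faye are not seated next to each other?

Without the restriction there are (7)! = 5040 seatings.
Seatings with Zane beside Faye: treat them as a block with 2 internal orders, giving 2 × (6)! = 1440.
Subtracting, 5040 − 1440 = 3600.

3600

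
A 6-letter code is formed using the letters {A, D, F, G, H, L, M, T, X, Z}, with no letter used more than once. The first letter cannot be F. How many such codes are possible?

The first letter has 10−1 = 9 choices (anything except F).
The remaining 5 letters are filled from the other 9 symbols without repetition: 9 × 8 × 7 × 6 × 5 = 15120.
Total: 9 × 15120 = 136080.

136080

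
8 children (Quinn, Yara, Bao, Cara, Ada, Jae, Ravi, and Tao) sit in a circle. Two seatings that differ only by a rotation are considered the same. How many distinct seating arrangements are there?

5040

Fix one person's seat to break rotational symmetry; the remaining 7 people can be arranged in (7)! = 5040 ways.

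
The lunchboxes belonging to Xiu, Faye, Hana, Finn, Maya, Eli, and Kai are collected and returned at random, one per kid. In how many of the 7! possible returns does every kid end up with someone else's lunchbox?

Count assignments avoiding every fixed point. For any j of the 7 kids fixed to their own lunchbox, the other 7−j can be arranged in (7−j)! ways.
By inclusion–exclusion this is Σ_{j=0}^{7} (−1)^j C(7,j)·(7−j)!.
Computing: 5040 − 5040 + 2520 − 840 + 210 − 42 + 7 − 1 = 1854.

1854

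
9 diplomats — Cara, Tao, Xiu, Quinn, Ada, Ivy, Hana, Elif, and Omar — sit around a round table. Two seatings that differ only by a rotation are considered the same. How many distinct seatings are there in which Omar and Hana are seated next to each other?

10080

Glue Omar and Hana into a block (2 internal orders). Seating 8 units around a circle gives (7)! arrangements.
So 2 × (7)! = 2 × 5040 = 10080.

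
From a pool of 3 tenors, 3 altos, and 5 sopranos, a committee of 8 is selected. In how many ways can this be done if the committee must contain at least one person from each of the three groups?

163

Unrestricted: C(11,8) = 165 ways to pick any 8 of the 11.
Selections missing a whole group: no tenors → C(8,8) = 1; no altos → C(8,8) = 1; no sopranos → C(6,8) = 0.
Add back selections omitting two groups (i.e. drawn from a single group): C(3,8) + C(3,8) + C(5,8) = 0.
By inclusion–exclusion: 165 − 2 + 0 = 163.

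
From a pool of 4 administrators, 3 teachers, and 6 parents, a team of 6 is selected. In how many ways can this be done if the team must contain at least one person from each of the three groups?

1416

Total 6-person selections from all 13: C(13,6) = 1716.
Subtract selections that omit an entire group: no administrators → C(9,6) = 84; no teachers → C(10,6) = 210; no parents → C(7,6) = 7.
Add back selections omitting two groups (i.e. drawn from a single group): C(4,6) + C(3,6) + C(6,6) = 1.
By inclusion–exclusion: 1716 − 301 + 1 = 1416.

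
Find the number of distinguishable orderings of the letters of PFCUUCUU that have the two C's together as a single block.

Treat the 2 copies of C as a single block. The multiset to arrange is then {CC, F, P, U, U, U, U}, 7 items in all.
That gives (7)!/(4!) = 210 arrangements.

210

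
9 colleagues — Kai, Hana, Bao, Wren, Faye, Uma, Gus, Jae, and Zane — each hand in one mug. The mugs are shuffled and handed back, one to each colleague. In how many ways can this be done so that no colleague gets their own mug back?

133496

This is the derangement count D_9: permutations of 9 items with no fixed point.
By inclusion–exclusion this is Σ_{j=0}^{9} (−1)^j C(9,j)·(9−j)!.
Computing: 362880 − 362880 + 181440 − 60480 + 15120 − 3024 + 504 − 72 + 9 − 1 = 133496.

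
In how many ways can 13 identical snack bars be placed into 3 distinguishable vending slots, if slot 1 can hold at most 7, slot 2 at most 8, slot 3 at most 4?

25

Ignoring the caps, the number of non-negative solutions to x_1+…+x_3 = 13 is C(15,2) = 105.
Subtract solutions that violate a single cap (substitute x_i' = x_i − (cap_i+1)): x_1 ≥ 8 gives C(7,2) = 21; x_2 ≥ 9 gives C(6,2) = 15; x_3 ≥ 5 gives C(10,2) = 45. Together 81.
Add back pairs where two caps are both exceeded: 0 + 1 + 0 = 1.
By inclusion–exclusion the count is 105 − 81 + 1 = 25.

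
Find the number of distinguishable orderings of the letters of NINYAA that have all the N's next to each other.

Treat the 2 copies of N as a single block. The multiset to arrange is then {NN, A, A, I, Y}, 5 items in all.
That gives (5)!/(2!) = 60 arrangements.

60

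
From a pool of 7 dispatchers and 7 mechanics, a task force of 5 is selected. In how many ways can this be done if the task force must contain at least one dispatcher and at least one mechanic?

Total 5-person selections from all 14: C(14,5) = 2002.
Selections missing a whole group: no dispatchers → C(7,5) = 21; no mechanics → C(7,5) = 21.
Both groups omitted at once is impossible, so 2002 − 42 = 1960.

1960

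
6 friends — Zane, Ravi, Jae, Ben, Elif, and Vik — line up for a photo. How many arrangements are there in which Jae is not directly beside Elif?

Of the 6! = 720 arrangements, those with Jae and Elif adjacent number 2 × 5! = 240 (treat the pair as a block with 2 internal orders).
Complementary counting: 720 − 240 = 480.

480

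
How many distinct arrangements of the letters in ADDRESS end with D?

Fix D in the last position and arrange the remaining 6 letters.
Those 6 letters have S appearing twice, giving (6)!/(2!) = 360.

360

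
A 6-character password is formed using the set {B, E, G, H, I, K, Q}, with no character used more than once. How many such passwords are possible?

Choose and order 6 of the 7 symbols: the first character has 7 options, the next 6, and so on down to 2.
That product is 7 × 6 × 5 × 4 × 3 × 2 = 5040.

5040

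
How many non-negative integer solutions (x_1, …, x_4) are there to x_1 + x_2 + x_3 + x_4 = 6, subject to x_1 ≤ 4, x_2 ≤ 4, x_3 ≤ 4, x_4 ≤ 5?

71

Without the upper bounds there are C(9,3) = 84 ways to split 6 among 4 variables.
Subtract solutions that violate a single cap (substitute x_i' = x_i − (cap_i+1)): x_1 ≥ 5 gives C(4,3) = 4; x_2 ≥ 5 gives C(4,3) = 4; x_3 ≥ 5 gives C(4,3) = 4; x_4 ≥ 6 gives C(3,3) = 1. Together 13.
No two caps can be exceeded simultaneously, so the pair terms are all 0.
By inclusion–exclusion the count is 84 − 13 + 0 = 71.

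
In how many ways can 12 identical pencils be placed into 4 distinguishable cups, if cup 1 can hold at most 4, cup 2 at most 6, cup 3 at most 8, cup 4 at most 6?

Ignoring the caps, the number of non-negative solutions to x_1+…+x_4 = 12 is C(15,3) = 455.
Subtract solutions that violate a single cap (substitute x_i' = x_i − (cap_i+1)): x_1 ≥ 5 gives C(10,3) = 120; x_2 ≥ 7 gives C(8,3) = 56; x_3 ≥ 9 gives C(6,3) = 20; x_4 ≥ 7 gives C(8,3) = 56. Together 252.
Add back pairs where two caps are both exceeded: 1 + 0 + 1 + 0 + 0 + 0 = 2.
By inclusion–exclusion the count is 455 − 252 + 2 = 205.

205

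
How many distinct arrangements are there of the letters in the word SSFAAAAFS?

1260

The 9 letters of SSFAAAAFS have repeats: A appearing 4 times, F appearing twice, and S appearing 3 times.
The number of distinct arrangements is 9!/(4!·3!·2!) = 362880/288 = 1260.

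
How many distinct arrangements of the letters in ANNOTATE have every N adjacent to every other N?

Treat the 2 copies of N as a single block. The multiset to arrange is then {NN, A, A, E, O, T, T}, 7 items in all.
That gives (7)!/(2!·2!) = 1260 arrangements.

1260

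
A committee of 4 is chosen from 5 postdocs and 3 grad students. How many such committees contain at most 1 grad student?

35

Split by how many grad students are chosen (0 through 1).
Sum: C(3,0)·C(5,4) + C(3,1)·C(5,3) = 5 + 30 = 35.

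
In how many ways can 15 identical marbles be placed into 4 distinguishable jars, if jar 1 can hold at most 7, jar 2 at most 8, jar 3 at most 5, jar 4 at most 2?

81

By stars and bars, unrestricted non-negative solutions to x_1+…+x_4 = 15 number C(15+3,3) = 816.
Subtract solutions that violate a single cap (substitute x_i' = x_i − (cap_i+1)): x_1 ≥ 8 gives C(10,3) = 120; x_2 ≥ 9 gives C(9,3) = 84; x_3 ≥ 6 gives C(12,3) = 220; x_4 ≥ 3 gives C(15,3) = 455. Together 879.
Add back pairs where two caps are both exceeded: 0 + 4 + 35 + 1 + 20 + 84 = 144.
By inclusion–exclusion the count is 816 − 879 + 144 = 81.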